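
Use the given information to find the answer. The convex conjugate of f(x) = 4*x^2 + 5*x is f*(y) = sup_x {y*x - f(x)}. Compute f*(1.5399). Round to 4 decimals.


f*(y) = sup_x {y*x - a*x^2 - b*x} = sup_x {(y-b)*x - a*x^2}
FOC: (y - b) - 2a*x = 0 => x* = (y - b)/(2a)
x* = (1.5399 - 5)/(2*4) = -0.4325
f*(1.5399) = (y-b)^2/(4a) = (1.5399 - 5)^2/(4*4)
= 11.9723/16 = 0.7483


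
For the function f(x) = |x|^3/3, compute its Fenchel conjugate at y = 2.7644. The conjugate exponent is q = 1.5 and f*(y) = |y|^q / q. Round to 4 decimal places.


The conjugate exponent q satisfies 1/p + 1/q = 1.
p = 3, so q = 3/(3 - 1) = 1.5
|y|^q = 2.7644^1.5 = 4.5962
f*(2.7644) = 4.5962 / 1.5 = 3.0642


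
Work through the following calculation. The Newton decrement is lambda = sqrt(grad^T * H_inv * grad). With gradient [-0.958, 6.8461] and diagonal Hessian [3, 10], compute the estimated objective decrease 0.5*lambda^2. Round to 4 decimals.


Step 1: H is diagonal, so H^(-1) * g = [-0.3193, 0.6846].
Step 2: g^T H^(-1) g = sum_i g_i^2 / H_ii
  = (-0.958)^2/3 + (6.8461)^2/10
  = 0.3059 + 4.6869 = 4.9928
Step 3: Objective decrease = 0.5 * g^T H^(-1) g = 2.4964


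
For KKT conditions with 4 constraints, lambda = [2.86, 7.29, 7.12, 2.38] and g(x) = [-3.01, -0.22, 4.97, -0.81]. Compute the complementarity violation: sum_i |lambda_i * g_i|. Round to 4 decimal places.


KKT complementary slackness check:
lambda_1 * g_1 = 2.86 * -3.01 = -8.6086
lambda_2 * g_2 = 7.29 * -0.22 = -1.6038
lambda_3 * g_3 = 7.12 * 4.97 = 35.3864
lambda_4 * g_4 = 2.38 * -0.81 = -1.9278
Total violation = 8.6086 + 1.6038 + 35.3864 + 1.9278 = 47.5266


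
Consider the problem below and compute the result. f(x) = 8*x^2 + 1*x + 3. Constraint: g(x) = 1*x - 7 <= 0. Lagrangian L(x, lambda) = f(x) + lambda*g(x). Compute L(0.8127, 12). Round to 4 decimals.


Step 1: Evaluate f(x).
f(0.8127) = 8*0.8127^2 + 1*0.8127 + 3 = 9.0966
Step 2: Evaluate g(x).
g(0.8127) = 1*0.8127 - 7 = -6.1873
Step 3: Compute Lagrangian.
L = 9.0966 + 12*-6.1873 = -65.151


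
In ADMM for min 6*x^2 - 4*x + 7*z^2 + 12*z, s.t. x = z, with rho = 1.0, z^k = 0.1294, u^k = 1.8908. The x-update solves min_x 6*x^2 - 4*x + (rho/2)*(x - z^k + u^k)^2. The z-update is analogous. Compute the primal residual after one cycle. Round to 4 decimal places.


ADMM iteration with rho = 1.0, z^k = 0.1294, u^k = 1.8908
Step 1: x-update.
Minimize 6*x^2 - 4*x + (1.0/2)*(x - 0.1294 + 1.8908)^2
FOC: (2*6 + 1.0)*x = 4 + 1.0*(0.1294 - 1.8908)
x^{k+1} = 0.1722
Step 2: z-update.
Minimize 7*z^2 + 12*z + (1.0/2)*(0.1722 - z + 1.8908)^2
FOC: (2*7 + 1.0)*z = -12 + 1.0*(0.1722 + 1.8908)
z^{k+1} = -0.6625
Step 3: u-update.
u^{k+1} = 1.8908 + 0.1722 + 0.6625 = 2.7255
Step 4: Primal residual = |0.1722 + 0.6625| = 0.8347


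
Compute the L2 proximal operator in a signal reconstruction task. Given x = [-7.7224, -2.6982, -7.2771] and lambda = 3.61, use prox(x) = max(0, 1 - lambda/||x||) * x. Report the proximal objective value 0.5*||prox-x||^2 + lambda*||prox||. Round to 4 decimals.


Step 1: Compute ||x||.
||x|| = 10.9486
Step 2: Compute scaling factor.
scale = max(0, 1 - 3.61/10.9486) = 0.6703
Step 3: prox(x) = [-5.1762, -1.8085, -4.8777]
||prox(x)|| = 7.3386
Step 4: Proximal objective.
0.5*||prox-x||^2 = 6.5161
lambda*||prox|| = 26.4923
Total = 33.0084


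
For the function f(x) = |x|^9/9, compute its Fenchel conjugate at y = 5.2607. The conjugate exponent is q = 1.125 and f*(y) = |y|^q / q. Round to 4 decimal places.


The conjugate exponent q satisfies 1/p + 1/q = 1.
p = 9, so q = 9/(9 - 1) = 1.125
|y|^q = 5.2607^1.125 = 6.474
f*(5.2607) = 6.474 / 1.125 = 5.7547


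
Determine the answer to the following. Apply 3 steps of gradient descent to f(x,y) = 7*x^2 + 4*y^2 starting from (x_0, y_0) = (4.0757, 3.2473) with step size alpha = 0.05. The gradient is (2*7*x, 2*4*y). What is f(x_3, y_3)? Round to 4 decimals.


Gradient descent on f(x,y) = 7*x^2 + 4*y^2.
Starting point: (4.0757, 3.2473), alpha = 0.05
Step 1: grad_x = 2*7*4.0757 = 57.0598, grad_y = 2*4*3.2473 = 25.9784
  x_1 = 4.0757 - 0.05*57.0598 = 1.2227
  y_1 = 3.2473 - 0.05*25.9784 = 1.9484
Step 2: grad_x = 2*7*1.2227 = 17.1179, grad_y = 2*4*1.9484 = 15.587
  x_2 = 1.2227 - 0.05*17.1179 = 0.3668
  y_2 = 1.9484 - 0.05*15.587 = 1.169
Step 3: grad_x = 2*7*0.3668 = 5.1354, grad_y = 2*4*1.169 = 9.3522
  x_3 = 0.3668 - 0.05*5.1354 = 0.11
  y_3 = 1.169 - 0.05*9.3522 = 0.7014
f(0.11, 0.7014) = 7*0.11^2 + 4*0.7014^2 = 2.0527


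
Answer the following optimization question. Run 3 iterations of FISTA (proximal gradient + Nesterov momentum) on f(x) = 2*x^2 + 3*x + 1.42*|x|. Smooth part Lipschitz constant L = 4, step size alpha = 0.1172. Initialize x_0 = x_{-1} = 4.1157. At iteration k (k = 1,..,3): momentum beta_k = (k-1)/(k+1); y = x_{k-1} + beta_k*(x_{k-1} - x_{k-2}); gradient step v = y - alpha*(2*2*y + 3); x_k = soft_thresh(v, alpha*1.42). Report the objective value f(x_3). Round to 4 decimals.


FISTA on f(x) = 2*x^2 + 3*x + 1.42*|x|
L = 4, alpha = 0.1172
Iteration 1: beta = 0.0, y = 4.1157 + 0.0*(4.1157 - 4.1157) = 4.1157
  grad(y) = 19.4628, v = y - alpha*grad = 1.8347
  prox(v) = soft_thresh(1.8347, 0.1664) = 1.6682
Iteration 2: beta = 0.3333, y = 1.6682 + 0.3333*(1.6682 - 4.1157) = 0.8524
  grad(y) = 6.4097, v = y - alpha*grad = 0.1012
  prox(v) = soft_thresh(0.1012, 0.1664) = 0.0
Iteration 3: beta = 0.5, y = 0.0 + 0.5*(0.0 - 1.6682) = -0.8341
  grad(y) = -0.3365, v = y - alpha*grad = -0.7947
  prox(v) = soft_thresh(-0.7947, 0.1664) = -0.6283
f(x_3) = 2*(-0.6283)^2 + 3*(-0.6283) + 1.42*|-0.6283| = -0.2032


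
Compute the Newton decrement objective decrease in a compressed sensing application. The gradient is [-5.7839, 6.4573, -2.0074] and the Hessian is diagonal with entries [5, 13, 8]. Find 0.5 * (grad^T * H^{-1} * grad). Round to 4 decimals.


Step 1: H is diagonal, so H^(-1) * g = [-1.1568, 0.4967, -0.2509].
Step 2: g^T H^(-1) g = sum_i g_i^2 / H_ii
  = (-5.7839)^2/5 + (6.4573)^2/13 + (-2.0074)^2/8
  = 6.6907 + 3.2074 + 0.5037 = 10.4018
Step 3: Objective decrease = 0.5 * g^T H^(-1) g = 5.2009


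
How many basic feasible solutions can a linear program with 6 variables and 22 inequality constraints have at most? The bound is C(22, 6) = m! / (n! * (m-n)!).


Each vertex corresponds to some choice of n active constraints out of m, so the number of vertices is at most C(m, n) = m! / (n!(m-n)!).
m = 22, n = 6
Numerator: 22 * 21 * 20 * 19 * 18 * 17
Denominator: 6! = 720
C(22, 6) = 74613


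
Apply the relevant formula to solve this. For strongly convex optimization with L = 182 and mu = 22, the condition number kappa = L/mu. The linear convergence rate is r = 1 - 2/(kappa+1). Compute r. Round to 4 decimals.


Step 1: Compute the condition number.
kappa = L/mu = 182/22 = 8.2727
Step 2: Compute the convergence rate.
r = 1 - 2/(kappa + 1) = 1 - 2*mu/(L + mu) = (L - mu)/(L + mu) = 160/204 = 0.7843


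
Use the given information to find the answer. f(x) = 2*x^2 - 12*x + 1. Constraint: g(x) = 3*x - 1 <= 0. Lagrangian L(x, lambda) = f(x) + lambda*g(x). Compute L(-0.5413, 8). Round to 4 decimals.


Step 1: Evaluate f(x).
f(-0.5413) = 2*(-0.5413)^2 - 12*(-0.5413) + 1 = 8.0816
Step 2: Evaluate g(x).
g(-0.5413) = 3*-0.5413 - 1 = -2.6239
Step 3: Compute Lagrangian.
L = 8.0816 + 8*-2.6239 = -12.9096


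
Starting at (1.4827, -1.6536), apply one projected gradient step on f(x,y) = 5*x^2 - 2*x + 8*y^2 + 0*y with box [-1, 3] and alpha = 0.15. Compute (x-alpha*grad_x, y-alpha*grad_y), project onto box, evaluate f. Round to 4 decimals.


Step 1: Compute gradient at (1.4827, -1.6536).
grad_x = 2*5*1.4827 - 2 = 12.827
grad_y = 2*8*-1.6536 + 0 = -26.4576
Step 2: Gradient step.
x_raw = 1.4827 - 0.15*12.827 = -0.4414
y_raw = -1.6536 - 0.15*-26.4576 = 2.315
Step 3: Project onto [-1, 3].
x_proj = clip(-0.4414) = -0.4414
y_proj = clip(2.315) = 2.315
Step 4: Evaluate f.
f(-0.4414, 2.315) = 44.7319


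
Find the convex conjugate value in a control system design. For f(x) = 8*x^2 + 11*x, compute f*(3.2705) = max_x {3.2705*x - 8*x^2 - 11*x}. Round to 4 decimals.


f*(y) = sup_x {y*x - a*x^2 - b*x} = sup_x {(y-b)*x - a*x^2}
FOC: (y - b) - 2a*x = 0 => x* = (y - b)/(2a)
x* = (3.2705 - 11)/(2*8) = -0.4831
f*(3.2705) = (y-b)^2/(4a) = (3.2705 - 11)^2/(4*8)
= 59.7452/32 = 1.867


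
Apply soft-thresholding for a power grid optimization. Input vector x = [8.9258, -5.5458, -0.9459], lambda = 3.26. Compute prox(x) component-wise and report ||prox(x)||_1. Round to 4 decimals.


Soft-thresholding with lambda = 3.26:
prox(8.9258) = sign(8.9258)*max(|8.9258| - 3.26, 0) = 5.6658
prox(-5.5458) = sign(-5.5458)*max(|-5.5458| - 3.26, 0) = -2.2858
prox(-0.9459) = sign(-0.9459)*max(|-0.9459| - 3.26, 0) = 0.0
prox(x) = [5.6658, -2.2858, 0.0]
||prox(x)||_1 = 5.6658 + 2.2858 + 0.0 = 7.9516


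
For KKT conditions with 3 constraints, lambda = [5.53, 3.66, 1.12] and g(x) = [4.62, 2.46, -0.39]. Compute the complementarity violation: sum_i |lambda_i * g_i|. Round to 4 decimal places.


KKT complementary slackness check:
lambda_1 * g_1 = 5.53 * 4.62 = 25.5486
lambda_2 * g_2 = 3.66 * 2.46 = 9.0036
lambda_3 * g_3 = 1.12 * -0.39 = -0.4368
Total violation = 25.5486 + 9.0036 + 0.4368 = 34.989


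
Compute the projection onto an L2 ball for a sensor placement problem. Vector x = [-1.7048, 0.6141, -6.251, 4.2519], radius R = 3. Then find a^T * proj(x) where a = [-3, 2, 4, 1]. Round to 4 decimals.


Step 1: Compute ||x|| (intermediates to 6 decimals).
||x|| = sqrt((-1.7048)^2 + 0.6141^2 + (-6.251)^2 + 4.2519^2) = 7.774131
Step 2: Project.
Since ||x|| > R, scale = R/||x|| = 3/7.774131 = 0.385895, proj(x) = scale * x
proj(x) = [-0.657874, 0.236978, -2.41223, 1.640787]
Step 3: Dot product.
a^T * proj(x) = -3*(-0.657874) + 2*0.236978 + 4*(-2.41223) + 1*1.640787 = -5.5606


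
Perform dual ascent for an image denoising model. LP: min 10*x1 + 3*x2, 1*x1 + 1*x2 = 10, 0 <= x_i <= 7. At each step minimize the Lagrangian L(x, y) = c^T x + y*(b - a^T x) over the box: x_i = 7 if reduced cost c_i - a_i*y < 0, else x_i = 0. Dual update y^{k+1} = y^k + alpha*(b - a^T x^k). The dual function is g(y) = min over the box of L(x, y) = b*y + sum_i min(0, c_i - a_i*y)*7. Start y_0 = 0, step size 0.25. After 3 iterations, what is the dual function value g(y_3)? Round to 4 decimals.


Dual ascent for LP: min 10*x1 + 3*x2, 1*x1 + 1*x2 = 10, 0 <= x_i <= 7
Step 1: y^k = 0.0, reduced costs: (10.0, 3.0)
  x^k = (0.0, 0.0), subgradient = b - a^T x = 10.0
  y^{k+1} = 0.0 + 0.25*10.0 = 2.5
Step 2: y^k = 2.5, reduced costs: (7.5, 0.5)
  x^k = (0.0, 0.0), subgradient = b - a^T x = 10.0
  y^{k+1} = 2.5 + 0.25*10.0 = 5.0
Step 3: y^k = 5.0, reduced costs: (5.0, -2.0)
  x^k = (0.0, 7.0), subgradient = b - a^T x = 3.0
  y^{k+1} = 5.0 + 0.25*3.0 = 5.75
Dual objective at y_3 = 5.75: reduced costs (4.25, -2.75), box minimizer x = (0.0, 7.0)
g(y_3) = b*y + (c1 - a1*y)*x1 + (c2 - a2*y)*x2 = 10*5.75 + 4.25*0.0 + (-2.75)*7.0 = 57.5 + 0.0 - 19.25 = 38.25


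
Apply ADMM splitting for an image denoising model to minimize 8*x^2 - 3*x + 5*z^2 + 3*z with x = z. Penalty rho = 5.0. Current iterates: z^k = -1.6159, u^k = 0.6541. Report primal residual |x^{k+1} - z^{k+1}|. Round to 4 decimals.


ADMM iteration with rho = 5.0, z^k = -1.6159, u^k = 0.6541
Step 1: x-update.
Minimize 8*x^2 - 3*x + (5.0/2)*(x + 1.6159 + 0.6541)^2
FOC: (2*8 + 5.0)*x = 3 + 5.0*(-1.6159 - 0.6541)
x^{k+1} = -0.3976
Step 2: z-update.
Minimize 5*z^2 + 3*z + (5.0/2)*(-0.3976 - z + 0.6541)^2
FOC: (2*5 + 5.0)*z = -3 + 5.0*(-0.3976 + 0.6541)
z^{k+1} = -0.1145
Step 3: u-update.
u^{k+1} = 0.6541 - 0.3976 + 0.1145 = 0.371
Step 4: Primal residual = |-0.3976 + 0.1145| = 0.2831


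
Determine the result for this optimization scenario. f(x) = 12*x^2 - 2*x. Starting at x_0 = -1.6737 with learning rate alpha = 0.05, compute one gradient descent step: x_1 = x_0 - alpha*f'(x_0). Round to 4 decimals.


We compute the gradient at x_0 and apply the update.
f'(x) = 24*x - 2
f'(-1.6737) = 24*-1.6737 - 2 = -42.1688
x_1 = -1.6737 - 0.05*-42.1688 = 0.4347


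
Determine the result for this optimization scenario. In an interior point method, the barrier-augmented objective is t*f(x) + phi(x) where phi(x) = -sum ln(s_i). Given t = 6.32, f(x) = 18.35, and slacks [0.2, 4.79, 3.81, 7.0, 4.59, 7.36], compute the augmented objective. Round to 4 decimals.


Step 1: Compute log-barrier.
ln values: [-1.6094, 1.5665, 1.3376, 1.9459, 1.5239, 1.9961]
phi = -(-1.6094 + 1.5665 + 1.3376 + 1.9459 + 1.5239 + 1.9961) = -6.7606
Step 2: Compute augmented objective.
t*f(x) = 6.32*18.35 = 115.972
Total = 115.972 - 6.7606 = 109.2114


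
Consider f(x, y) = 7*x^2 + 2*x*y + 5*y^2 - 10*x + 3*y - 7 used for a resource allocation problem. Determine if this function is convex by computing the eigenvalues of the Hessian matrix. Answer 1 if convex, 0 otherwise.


The Hessian of f(x,y) = 7*x^2 + 2*x*y + 5*y^2 - 10*x + 3*y - 7 is:
H = [[14, 2], [2, 10]]
Trace = 14 + 10 = 24
Determinant = 14*10 - (2)^2 = 136
Discriminant = (24)^2 - 4*136 = 32.0
Eigenvalues: lambda_1 = 9.1716, lambda_2 = 14.8284
The function is convex.

1


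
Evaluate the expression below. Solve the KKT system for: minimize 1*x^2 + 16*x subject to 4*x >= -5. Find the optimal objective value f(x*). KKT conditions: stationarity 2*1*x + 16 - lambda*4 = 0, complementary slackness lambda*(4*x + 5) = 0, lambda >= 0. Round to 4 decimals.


Step 1: Try lambda = 0 (constraint inactive).
x_unc = -16/(2*1) = -8.0
Check: 4*-8.0 = -32.0 < -5 -- violated!
Step 2: Constraint must be active: 4*x = -5
x* = -5/4 = -1.25
lambda = (2*1*(-1.25) + 16)/4 = 3.375
Step 3: Compute optimal value.
f(x*) = 1*(-1.25)^2 + 16*(-1.25) = -18.4375


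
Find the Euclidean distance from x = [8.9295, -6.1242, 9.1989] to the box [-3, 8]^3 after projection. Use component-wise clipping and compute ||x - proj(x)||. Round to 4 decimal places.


Project each component onto [-3, 8].
clip(8.9295) = 8.0, clip(-6.1242) = -3.0, clip(9.1989) = 8.0
Projection = [8.0, -3.0, 8.0]
Squared diffs: [0.864, 9.7606, 1.4374]
Distance = sqrt(12.062) = 3.473


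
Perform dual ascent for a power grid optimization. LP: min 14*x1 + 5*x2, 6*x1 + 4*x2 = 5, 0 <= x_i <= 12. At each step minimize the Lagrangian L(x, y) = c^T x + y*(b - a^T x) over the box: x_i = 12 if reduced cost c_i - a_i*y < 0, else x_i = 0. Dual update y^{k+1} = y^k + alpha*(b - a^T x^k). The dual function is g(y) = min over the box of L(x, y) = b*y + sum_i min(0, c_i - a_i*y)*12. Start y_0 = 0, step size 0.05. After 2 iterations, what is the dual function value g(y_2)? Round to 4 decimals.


Dual ascent for LP: min 14*x1 + 5*x2, 6*x1 + 4*x2 = 5, 0 <= x_i <= 12
Step 1: y^k = 0.0, reduced costs: (14.0, 5.0)
  x^k = (0.0, 0.0), subgradient = b - a^T x = 5.0
  y^{k+1} = 0.0 + 0.05*5.0 = 0.25
Step 2: y^k = 0.25, reduced costs: (12.5, 4.0)
  x^k = (0.0, 0.0), subgradient = b - a^T x = 5.0
  y^{k+1} = 0.25 + 0.05*5.0 = 0.5
Dual objective at y_2 = 0.5: reduced costs (11.0, 3.0), box minimizer x = (0.0, 0.0)
g(y_2) = b*y + (c1 - a1*y)*x1 + (c2 - a2*y)*x2 = 5*0.5 + 11.0*0.0 + 3.0*0.0 = 2.5 + 0.0 + 0.0 = 2.5


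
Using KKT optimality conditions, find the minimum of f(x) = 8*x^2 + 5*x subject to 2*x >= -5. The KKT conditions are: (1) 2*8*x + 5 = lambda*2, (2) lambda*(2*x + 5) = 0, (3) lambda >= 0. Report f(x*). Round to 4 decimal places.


Step 1: Try lambda = 0 (constraint inactive).
Stationarity: 2*8*x + 5 = 0
x* = -5/(2*8) = -0.3125
Check constraint: 2*-0.3125 = -0.625 >= -5 -- satisfied.
Step 2: Compute optimal value.
f(x*) = 8*(-0.3125)^2 + 5*(-0.3125) = -0.7813


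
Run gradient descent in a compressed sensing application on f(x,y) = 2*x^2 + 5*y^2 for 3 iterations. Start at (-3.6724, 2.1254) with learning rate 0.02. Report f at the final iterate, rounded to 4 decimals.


Gradient descent on f(x,y) = 2*x^2 + 5*y^2.
Starting point: (-3.6724, 2.1254), alpha = 0.02
Step 1: grad_x = 2*2*-3.6724 = -14.6896, grad_y = 2*5*2.1254 = 21.254
  x_1 = -3.6724 - 0.02*-14.6896 = -3.3786
  y_1 = 2.1254 - 0.02*21.254 = 1.7003
Step 2: grad_x = 2*2*-3.3786 = -13.5144, grad_y = 2*5*1.7003 = 17.0032
  x_2 = -3.3786 - 0.02*-13.5144 = -3.1083
  y_2 = 1.7003 - 0.02*17.0032 = 1.3603
Step 3: grad_x = 2*2*-3.1083 = -12.4333, grad_y = 2*5*1.3603 = 13.6026
  x_3 = -3.1083 - 0.02*-12.4333 = -2.8597
  y_3 = 1.3603 - 0.02*13.6026 = 1.0882
f(-2.8597, 1.0882) = 2*(-2.8597)^2 + 5*1.0882^2 = 22.2762


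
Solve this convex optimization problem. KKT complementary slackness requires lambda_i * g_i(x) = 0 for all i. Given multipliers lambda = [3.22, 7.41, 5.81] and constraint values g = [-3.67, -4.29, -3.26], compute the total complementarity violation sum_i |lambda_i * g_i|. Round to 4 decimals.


KKT complementary slackness check:
lambda_1 * g_1 = 3.22 * -3.67 = -11.8174
lambda_2 * g_2 = 7.41 * -4.29 = -31.7889
lambda_3 * g_3 = 5.81 * -3.26 = -18.9406
Total violation = 11.8174 + 31.7889 + 18.9406 = 62.5469


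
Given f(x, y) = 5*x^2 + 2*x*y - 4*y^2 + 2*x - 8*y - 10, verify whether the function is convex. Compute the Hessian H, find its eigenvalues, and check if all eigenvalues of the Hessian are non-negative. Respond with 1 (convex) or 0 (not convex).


The Hessian of f(x,y) = 5*x^2 + 2*x*y - 4*y^2 + 2*x - 8*y - 10 is:
H = [[10, 2], [2, -8]]
Trace = 10 - 8 = 2
Determinant = 10*-8 - (2)^2 = -84
Discriminant = (2)^2 - 4*-84 = 340.0
Eigenvalues: lambda_1 = -8.2195, lambda_2 = 10.2195
The function is not convex.

0


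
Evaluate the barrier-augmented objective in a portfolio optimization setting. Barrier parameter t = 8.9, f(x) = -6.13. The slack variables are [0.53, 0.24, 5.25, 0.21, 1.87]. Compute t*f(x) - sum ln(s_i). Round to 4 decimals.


Step 1: Compute log-barrier.
ln values: [-0.6349, -1.4271, 1.6582, -1.5606, 0.6259]
phi = -(-0.6349 - 1.4271 + 1.6582 - 1.5606 + 0.6259) = 1.3385
Step 2: Compute augmented objective.
t*f(x) = 8.9*-6.13 = -54.557
Total = -54.557 + 1.3385 = -53.2185


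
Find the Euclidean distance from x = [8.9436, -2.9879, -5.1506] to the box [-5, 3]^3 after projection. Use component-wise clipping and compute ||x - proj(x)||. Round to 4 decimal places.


Project each component onto [-5, 3].
clip(8.9436) = 3.0, clip(-2.9879) = -2.9879, clip(-5.1506) = -5.0
Projection = [3.0, -2.9879, -5.0]
Squared diffs: [35.3264, 0.0, 0.0227]
Distance = sqrt(35.3491) = 5.9455


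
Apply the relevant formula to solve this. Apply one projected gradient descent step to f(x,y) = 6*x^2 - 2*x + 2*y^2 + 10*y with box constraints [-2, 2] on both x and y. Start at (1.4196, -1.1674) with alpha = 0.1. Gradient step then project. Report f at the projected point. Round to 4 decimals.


Step 1: Compute gradient at (1.4196, -1.1674).
grad_x = 2*6*1.4196 - 2 = 15.0352
grad_y = 2*2*-1.1674 + 10 = 5.3304
Step 2: Gradient step.
x_raw = 1.4196 - 0.1*15.0352 = -0.0839
y_raw = -1.1674 - 0.1*5.3304 = -1.7004
Step 3: Project onto [-2, 2].
x_proj = clip(-0.0839) = -0.0839
y_proj = clip(-1.7004) = -1.7004
Step 4: Evaluate f.
f(-0.0839, -1.7004) = -11.0113


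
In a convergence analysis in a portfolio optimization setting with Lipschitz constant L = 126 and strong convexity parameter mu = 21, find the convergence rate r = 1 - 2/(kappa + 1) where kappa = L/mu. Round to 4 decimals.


Step 1: Compute the condition number.
kappa = L/mu = 126/21 = 6.0
Step 2: Compute the convergence rate.
r = 1 - 2/(kappa + 1) = 1 - 2*mu/(L + mu) = (L - mu)/(L + mu) = 105/147 = 0.7143


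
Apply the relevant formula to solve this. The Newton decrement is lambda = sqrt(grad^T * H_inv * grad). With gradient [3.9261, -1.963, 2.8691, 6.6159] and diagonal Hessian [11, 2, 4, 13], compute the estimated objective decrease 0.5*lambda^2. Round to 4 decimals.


Step 1: H is diagonal, so H^(-1) * g = [0.3569, -0.9815, 0.7173, 0.5089].
Step 2: g^T H^(-1) g = sum_i g_i^2 / H_ii
  = (3.9261)^2/11 + (-1.963)^2/2 + (2.8691)^2/4 + (6.6159)^2/13
  = 1.4013 + 1.9267 + 2.0579 + 3.3669 = 8.7528
Step 3: Objective decrease = 0.5 * g^T H^(-1) g = 4.3764


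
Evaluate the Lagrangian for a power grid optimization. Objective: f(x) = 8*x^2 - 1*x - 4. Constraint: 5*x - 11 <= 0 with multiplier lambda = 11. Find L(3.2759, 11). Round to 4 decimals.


Step 1: Evaluate f(x).
f(3.2759) = 8*3.2759^2 - 1*3.2759 - 4 = 78.5763
Step 2: Evaluate g(x).
g(3.2759) = 5*3.2759 - 11 = 5.3795
Step 3: Compute Lagrangian.
L = 78.5763 + 11*5.3795 = 137.7508


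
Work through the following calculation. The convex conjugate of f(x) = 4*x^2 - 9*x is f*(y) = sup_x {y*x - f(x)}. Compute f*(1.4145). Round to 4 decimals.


f*(y) = sup_x {y*x - a*x^2 - b*x} = sup_x {(y-b)*x - a*x^2}
FOC: (y - b) - 2a*x = 0 => x* = (y - b)/(2a)
x* = (1.4145 + 9)/(2*4) = 1.3018
f*(1.4145) = (y-b)^2/(4a) = (1.4145 + 9)^2/(4*4)
= 108.4618/16 = 6.7789


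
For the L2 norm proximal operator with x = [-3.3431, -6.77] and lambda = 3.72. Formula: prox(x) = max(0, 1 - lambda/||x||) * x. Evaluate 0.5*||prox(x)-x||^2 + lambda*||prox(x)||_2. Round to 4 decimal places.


Step 1: Compute ||x||.
||x|| = 7.5504
Step 2: Compute scaling factor.
scale = max(0, 1 - 3.72/7.5504) = 0.5073
Step 3: prox(x) = [-1.696, -3.4345]
||prox(x)|| = 3.8304
Step 4: Proximal objective.
0.5*||prox-x||^2 = 6.9192
lambda*||prox|| = 14.2491
Total = 21.1685


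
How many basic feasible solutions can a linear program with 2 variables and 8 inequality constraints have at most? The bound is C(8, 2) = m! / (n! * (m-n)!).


Each vertex corresponds to some choice of n active constraints out of m, so the number of vertices is at most C(m, n) = m! / (n!(m-n)!).
m = 8, n = 2
Numerator: 8 * 7
Denominator: 2! = 2
C(8, 2) = 28


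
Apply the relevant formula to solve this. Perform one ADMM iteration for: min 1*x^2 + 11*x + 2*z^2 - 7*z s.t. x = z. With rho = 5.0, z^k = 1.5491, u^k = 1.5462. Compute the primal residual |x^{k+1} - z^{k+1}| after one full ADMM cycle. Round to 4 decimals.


ADMM iteration with rho = 5.0, z^k = 1.5491, u^k = 1.5462
Step 1: x-update.
Minimize 1*x^2 + 11*x + (5.0/2)*(x - 1.5491 + 1.5462)^2
FOC: (2*1 + 5.0)*x = -11 + 5.0*(1.5491 - 1.5462)
x^{k+1} = -1.5694
Step 2: z-update.
Minimize 2*z^2 - 7*z + (5.0/2)*(-1.5694 - z + 1.5462)^2
FOC: (2*2 + 5.0)*z = 7 + 5.0*(-1.5694 + 1.5462)
z^{k+1} = 0.7649
Step 3: u-update.
u^{k+1} = 1.5462 - 1.5694 - 0.7649 = -0.7881
Step 4: Primal residual = |-1.5694 - 0.7649| = 2.3343


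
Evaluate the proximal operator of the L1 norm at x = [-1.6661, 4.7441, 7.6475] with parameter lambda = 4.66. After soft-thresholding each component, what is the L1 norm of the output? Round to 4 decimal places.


Soft-thresholding with lambda = 4.66:
prox(-1.6661) = sign(-1.6661)*max(|-1.6661| - 4.66, 0) = 0.0
prox(4.7441) = sign(4.7441)*max(|4.7441| - 4.66, 0) = 0.0841
prox(7.6475) = sign(7.6475)*max(|7.6475| - 4.66, 0) = 2.9875
prox(x) = [0.0, 0.0841, 2.9875]
||prox(x)||_1 = 0.0 + 0.0841 + 2.9875 = 3.0716


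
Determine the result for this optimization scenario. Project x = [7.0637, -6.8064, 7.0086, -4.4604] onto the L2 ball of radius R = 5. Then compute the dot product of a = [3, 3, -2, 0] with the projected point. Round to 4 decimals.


Step 1: Compute ||x|| (intermediates to 6 decimals).
||x|| = sqrt(7.0637^2 + (-6.8064)^2 + 7.0086^2 + (-4.4604)^2) = 12.854516
Step 2: Project.
Since ||x|| > R, scale = R/||x|| = 5/12.854516 = 0.388968, proj(x) = scale * x
proj(x) = [2.747553, -2.647472, 2.726121, -1.734953]
Step 3: Dot product.
a^T * proj(x) = 3*2.747553 + 3*(-2.647472) - 2*2.726121 + 0*(-1.734953) = -5.152


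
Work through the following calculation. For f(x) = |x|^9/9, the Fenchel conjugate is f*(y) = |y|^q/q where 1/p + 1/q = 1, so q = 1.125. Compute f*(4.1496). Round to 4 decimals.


The conjugate exponent q satisfies 1/p + 1/q = 1.
p = 9, so q = 9/(9 - 1) = 1.125
|y|^q = 4.1496^1.125 = 4.9574
f*(4.1496) = 4.9574 / 1.125 = 4.4066


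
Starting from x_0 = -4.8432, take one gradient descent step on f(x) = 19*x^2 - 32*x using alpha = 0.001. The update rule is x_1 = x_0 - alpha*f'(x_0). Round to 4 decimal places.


We compute the gradient at x_0 and apply the update.
f'(x) = 38*x - 32
f'(-4.8432) = 38*-4.8432 - 32 = -216.0416
x_1 = -4.8432 - 0.001*-216.0416 = -4.6272


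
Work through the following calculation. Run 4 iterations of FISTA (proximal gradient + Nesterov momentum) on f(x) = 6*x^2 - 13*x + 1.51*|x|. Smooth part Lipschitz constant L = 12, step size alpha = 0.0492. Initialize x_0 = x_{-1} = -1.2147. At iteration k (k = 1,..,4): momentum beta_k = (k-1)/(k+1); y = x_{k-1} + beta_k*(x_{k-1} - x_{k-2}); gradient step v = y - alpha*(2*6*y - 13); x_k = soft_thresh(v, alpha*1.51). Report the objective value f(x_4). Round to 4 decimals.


FISTA on f(x) = 6*x^2 - 13*x + 1.51*|x|
L = 12, alpha = 0.0492
Iteration 1: beta = 0.0, y = -1.2147 + 0.0*(-1.2147 + 1.2147) = -1.2147
  grad(y) = -27.5764, v = y - alpha*grad = 0.1421
  prox(v) = soft_thresh(0.1421, 0.0743) = 0.0678
Iteration 2: beta = 0.3333, y = 0.0678 + 0.3333*(0.0678 + 1.2147) = 0.4953
  grad(y) = -7.0569, v = y - alpha*grad = 0.8425
  prox(v) = soft_thresh(0.8425, 0.0743) = 0.7682
Iteration 3: beta = 0.5, y = 0.7682 + 0.5*(0.7682 - 0.0678) = 1.1184
  grad(y) = 0.4204, v = y - alpha*grad = 1.0977
  prox(v) = soft_thresh(1.0977, 0.0743) = 1.0234
Iteration 4: beta = 0.6, y = 1.0234 + 0.6*(1.0234 - 0.7682) = 1.1765
  grad(y) = 1.1183, v = y - alpha*grad = 1.1215
  prox(v) = soft_thresh(1.1215, 0.0743) = 1.0472
f(x_4) = 6*1.0472^2 - 13*1.0472 + 1.51*|1.0472| = -5.4525


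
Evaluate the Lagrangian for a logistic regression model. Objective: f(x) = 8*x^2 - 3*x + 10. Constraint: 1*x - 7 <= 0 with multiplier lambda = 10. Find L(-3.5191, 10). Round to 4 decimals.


Step 1: Evaluate f(x).
f(-3.5191) = 8*(-3.5191)^2 - 3*(-3.5191) + 10 = 119.6298
Step 2: Evaluate g(x).
g(-3.5191) = 1*-3.5191 - 7 = -10.5191
Step 3: Compute Lagrangian.
L = 119.6298 + 10*-10.5191 = 14.4388


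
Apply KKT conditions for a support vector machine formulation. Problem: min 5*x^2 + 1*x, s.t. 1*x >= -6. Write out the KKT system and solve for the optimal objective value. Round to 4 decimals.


Step 1: Try lambda = 0 (constraint inactive).
Stationarity: 2*5*x + 1 = 0
x* = -1/(2*5) = -0.1
Check constraint: 1*-0.1 = -0.1 >= -6 -- satisfied.
Step 2: Compute optimal value.
f(x*) = 5*(-0.1)^2 + 1*(-0.1) = -0.05


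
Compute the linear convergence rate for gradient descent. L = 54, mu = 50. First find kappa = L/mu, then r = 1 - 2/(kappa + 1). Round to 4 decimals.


Step 1: Compute the condition number.
kappa = L/mu = 54/50 = 1.08
Step 2: Compute the convergence rate.
r = 1 - 2/(kappa + 1) = 1 - 2*mu/(L + mu) = (L - mu)/(L + mu) = 4/104 = 0.0385


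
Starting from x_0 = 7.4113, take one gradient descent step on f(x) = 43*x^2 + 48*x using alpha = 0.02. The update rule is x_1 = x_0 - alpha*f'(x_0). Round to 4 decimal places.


We compute the gradient at x_0 and apply the update.
f'(x) = 86*x + 48
f'(7.4113) = 86*7.4113 + 48 = 685.3718
x_1 = 7.4113 - 0.02*685.3718 = -6.2961


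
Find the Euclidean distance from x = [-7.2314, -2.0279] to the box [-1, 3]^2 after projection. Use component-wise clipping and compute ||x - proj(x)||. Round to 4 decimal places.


Project each component onto [-1, 3].
clip(-7.2314) = -1.0, clip(-2.0279) = -1.0
Projection = [-1.0, -1.0]
Squared diffs: [38.8303, 1.0566]
Distance = sqrt(39.8869) = 6.3156


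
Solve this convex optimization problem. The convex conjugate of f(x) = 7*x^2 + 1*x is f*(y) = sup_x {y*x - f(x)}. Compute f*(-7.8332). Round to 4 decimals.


f*(y) = sup_x {y*x - a*x^2 - b*x} = sup_x {(y-b)*x - a*x^2}
FOC: (y - b) - 2a*x = 0 => x* = (y - b)/(2a)
x* = (-7.8332 - 1)/(2*7) = -0.6309
f*(-7.8332) = (y-b)^2/(4a) = (-7.8332 - 1)^2/(4*7)
= 78.0254/28 = 2.7866


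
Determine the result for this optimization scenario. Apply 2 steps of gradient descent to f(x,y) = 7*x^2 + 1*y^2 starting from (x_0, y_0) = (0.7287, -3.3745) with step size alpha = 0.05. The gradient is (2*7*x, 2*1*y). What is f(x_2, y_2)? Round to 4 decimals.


Gradient descent on f(x,y) = 7*x^2 + 1*y^2.
Starting point: (0.7287, -3.3745), alpha = 0.05
Step 1: grad_x = 2*7*0.7287 = 10.2018, grad_y = 2*1*-3.3745 = -6.749
  x_1 = 0.7287 - 0.05*10.2018 = 0.2186
  y_1 = -3.3745 - 0.05*-6.749 = -3.0371
Step 2: grad_x = 2*7*0.2186 = 3.0605, grad_y = 2*1*-3.0371 = -6.0741
  x_2 = 0.2186 - 0.05*3.0605 = 0.0656
  y_2 = -3.0371 - 0.05*-6.0741 = -2.7333
f(0.0656, -2.7333) = 7*0.0656^2 + 1*(-2.7333)^2 = 7.5013


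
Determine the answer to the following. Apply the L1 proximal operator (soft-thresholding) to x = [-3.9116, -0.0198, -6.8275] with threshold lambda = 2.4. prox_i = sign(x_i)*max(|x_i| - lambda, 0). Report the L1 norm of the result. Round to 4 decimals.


Soft-thresholding with lambda = 2.4:
prox(-3.9116) = sign(-3.9116)*max(|-3.9116| - 2.4, 0) = -1.5116
prox(-0.0198) = sign(-0.0198)*max(|-0.0198| - 2.4, 0) = 0.0
prox(-6.8275) = sign(-6.8275)*max(|-6.8275| - 2.4, 0) = -4.4275
prox(x) = [-1.5116, 0.0, -4.4275]
||prox(x)||_1 = 1.5116 + 0.0 + 4.4275 = 5.9391


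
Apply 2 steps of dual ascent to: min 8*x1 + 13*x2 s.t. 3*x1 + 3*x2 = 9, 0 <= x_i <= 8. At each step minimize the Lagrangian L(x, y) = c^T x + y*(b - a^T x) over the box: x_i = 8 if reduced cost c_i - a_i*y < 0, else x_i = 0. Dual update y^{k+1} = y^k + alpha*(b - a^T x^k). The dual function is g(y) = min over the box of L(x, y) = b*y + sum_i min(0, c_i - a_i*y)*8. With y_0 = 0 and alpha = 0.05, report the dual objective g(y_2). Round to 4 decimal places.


Dual ascent for LP: min 8*x1 + 13*x2, 3*x1 + 3*x2 = 9, 0 <= x_i <= 8
Step 1: y^k = 0.0, reduced costs: (8.0, 13.0)
  x^k = (0.0, 0.0), subgradient = b - a^T x = 9.0
  y^{k+1} = 0.0 + 0.05*9.0 = 0.45
Step 2: y^k = 0.45, reduced costs: (6.65, 11.65)
  x^k = (0.0, 0.0), subgradient = b - a^T x = 9.0
  y^{k+1} = 0.45 + 0.05*9.0 = 0.9
Dual objective at y_2 = 0.9: reduced costs (5.3, 10.3), box minimizer x = (0.0, 0.0)
g(y_2) = b*y + (c1 - a1*y)*x1 + (c2 - a2*y)*x2 = 9*0.9 + 5.3*0.0 + 10.3*0.0 = 8.1 + 0.0 + 0.0 = 8.1


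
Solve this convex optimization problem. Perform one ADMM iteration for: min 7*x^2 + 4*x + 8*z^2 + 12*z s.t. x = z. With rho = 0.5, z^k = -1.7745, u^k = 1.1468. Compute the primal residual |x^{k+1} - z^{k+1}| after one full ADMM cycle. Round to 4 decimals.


ADMM iteration with rho = 0.5, z^k = -1.7745, u^k = 1.1468
Step 1: x-update.
Minimize 7*x^2 + 4*x + (0.5/2)*(x + 1.7745 + 1.1468)^2
FOC: (2*7 + 0.5)*x = -4 + 0.5*(-1.7745 - 1.1468)
x^{k+1} = -0.3766
Step 2: z-update.
Minimize 8*z^2 + 12*z + (0.5/2)*(-0.3766 - z + 1.1468)^2
FOC: (2*8 + 0.5)*z = -12 + 0.5*(-0.3766 + 1.1468)
z^{k+1} = -0.7039
Step 3: u-update.
u^{k+1} = 1.1468 - 0.3766 + 0.7039 = 1.4741
Step 4: Primal residual = |-0.3766 + 0.7039| = 0.3273


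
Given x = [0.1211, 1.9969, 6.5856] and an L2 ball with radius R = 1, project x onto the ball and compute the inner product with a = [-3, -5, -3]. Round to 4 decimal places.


Step 1: Compute ||x|| (intermediates to 6 decimals).
||x|| = sqrt(0.1211^2 + 1.9969^2 + 6.5856^2) = 6.882761
Step 2: Project.
Since ||x|| > R, scale = R/||x|| = 1/6.882761 = 0.145291, proj(x) = scale * x
proj(x) = [0.017595, 0.290132, 0.956828]
Step 3: Dot product.
a^T * proj(x) = -3*0.017595 - 5*0.290132 - 3*0.956828 = -4.3739


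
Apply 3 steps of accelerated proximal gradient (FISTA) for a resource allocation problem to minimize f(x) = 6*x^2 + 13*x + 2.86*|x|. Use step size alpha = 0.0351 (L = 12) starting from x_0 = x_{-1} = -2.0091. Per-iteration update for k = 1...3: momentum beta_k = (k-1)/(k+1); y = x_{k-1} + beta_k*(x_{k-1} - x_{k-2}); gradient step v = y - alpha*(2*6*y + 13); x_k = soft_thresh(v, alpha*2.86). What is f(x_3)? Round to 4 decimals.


FISTA on f(x) = 6*x^2 + 13*x + 2.86*|x|
L = 12, alpha = 0.0351
Iteration 1: beta = 0.0, y = -2.0091 + 0.0*(-2.0091 + 2.0091) = -2.0091
  grad(y) = -11.1092, v = y - alpha*grad = -1.6192
  prox(v) = soft_thresh(-1.6192, 0.1004) = -1.5188
Iteration 2: beta = 0.3333, y = -1.5188 + 0.3333*(-1.5188 + 2.0091) = -1.3553
  grad(y) = -3.2641, v = y - alpha*grad = -1.2408
  prox(v) = soft_thresh(-1.2408, 0.1004) = -1.1404
Iteration 3: beta = 0.5, y = -1.1404 + 0.5*(-1.1404 + 1.5188) = -0.9512
  grad(y) = 1.5857, v = y - alpha*grad = -1.0068
  prox(v) = soft_thresh(-1.0068, 0.1004) = -0.9065
f(x_3) = 6*(-0.9065)^2 + 13*(-0.9065) + 2.86*|-0.9065| = -4.2615


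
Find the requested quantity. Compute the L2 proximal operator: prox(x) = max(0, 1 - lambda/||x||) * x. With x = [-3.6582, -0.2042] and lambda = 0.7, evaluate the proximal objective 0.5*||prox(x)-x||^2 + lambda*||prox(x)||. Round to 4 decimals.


Step 1: Compute ||x||.
||x|| = 3.6639
Step 2: Compute scaling factor.
scale = max(0, 1 - 0.7/3.6639) = 0.8089
Step 3: prox(x) = [-2.9593, -0.1652]
||prox(x)|| = 2.9639
Step 4: Proximal objective.
0.5*||prox-x||^2 = 0.245
lambda*||prox|| = 2.0747
Total = 2.3197


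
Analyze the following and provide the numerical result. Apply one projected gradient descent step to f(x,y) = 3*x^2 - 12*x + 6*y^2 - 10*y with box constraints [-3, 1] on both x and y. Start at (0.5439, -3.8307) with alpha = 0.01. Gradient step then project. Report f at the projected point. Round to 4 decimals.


Step 1: Compute gradient at (0.5439, -3.8307).
grad_x = 2*3*0.5439 - 12 = -8.7366
grad_y = 2*6*-3.8307 - 10 = -55.9684
Step 2: Gradient step.
x_raw = 0.5439 - 0.01*-8.7366 = 0.6313
y_raw = -3.8307 - 0.01*-55.9684 = -3.271
Step 3: Project onto [-3, 1].
x_proj = clip(0.6313) = 0.6313
y_proj = clip(-3.271) = -3.0
Step 4: Evaluate f.
f(0.6313, -3.0) = 77.6203


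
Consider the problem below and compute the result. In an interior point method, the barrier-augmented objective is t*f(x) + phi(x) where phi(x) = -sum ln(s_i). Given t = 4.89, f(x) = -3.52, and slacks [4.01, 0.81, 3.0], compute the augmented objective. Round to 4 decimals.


Step 1: Compute log-barrier.
ln values: [1.3888, -0.2107, 1.0986]
phi = -(1.3888 - 0.2107 + 1.0986) = -2.2767
Step 2: Compute augmented objective.
t*f(x) = 4.89*-3.52 = -17.2128
Total = -17.2128 - 2.2767 = -19.4895


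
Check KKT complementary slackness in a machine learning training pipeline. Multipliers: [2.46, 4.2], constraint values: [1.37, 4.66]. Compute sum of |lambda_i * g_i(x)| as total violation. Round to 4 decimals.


KKT complementary slackness check:
lambda_1 * g_1 = 2.46 * 1.37 = 3.3702
lambda_2 * g_2 = 4.2 * 4.66 = 19.572
Total violation = 3.3702 + 19.572 = 22.9422


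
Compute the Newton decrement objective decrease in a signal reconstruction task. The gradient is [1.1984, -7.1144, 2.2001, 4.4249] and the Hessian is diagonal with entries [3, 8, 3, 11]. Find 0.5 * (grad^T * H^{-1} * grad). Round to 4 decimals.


Step 1: H is diagonal, so H^(-1) * g = [0.3995, -0.8893, 0.7334, 0.4023].
Step 2: g^T H^(-1) g = sum_i g_i^2 / H_ii
  = (1.1984)^2/3 + (-7.1144)^2/8 + (2.2001)^2/3 + (4.4249)^2/11
  = 0.4787 + 6.3268 + 1.6135 + 1.78 = 10.199
Step 3: Objective decrease = 0.5 * g^T H^(-1) g = 5.0995


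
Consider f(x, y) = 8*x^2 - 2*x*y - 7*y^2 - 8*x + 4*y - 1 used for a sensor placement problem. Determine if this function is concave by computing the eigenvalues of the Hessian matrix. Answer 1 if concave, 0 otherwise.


The Hessian of f(x,y) = 8*x^2 - 2*x*y - 7*y^2 - 8*x + 4*y - 1 is:
H = [[16, -2], [-2, -14]]
Trace = 16 - 14 = 2
Determinant = 16*-14 - (-2)^2 = -228
Discriminant = (2)^2 - 4*-228 = 916.0
Eigenvalues: lambda_1 = -14.1327, lambda_2 = 16.1327
The function is not concave.

0


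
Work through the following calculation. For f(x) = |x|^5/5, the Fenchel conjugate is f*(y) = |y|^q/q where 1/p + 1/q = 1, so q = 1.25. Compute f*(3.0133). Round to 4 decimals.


The conjugate exponent q satisfies 1/p + 1/q = 1.
p = 5, so q = 5/(5 - 1) = 1.25
|y|^q = 3.0133^1.25 = 3.9701
f*(3.0133) = 3.9701 / 1.25 = 3.1761


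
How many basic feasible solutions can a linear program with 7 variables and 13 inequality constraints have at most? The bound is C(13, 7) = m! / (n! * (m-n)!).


Each vertex corresponds to some choice of n active constraints out of m, so the number of vertices is at most C(m, n) = m! / (n!(m-n)!).
m = 13, n = 7
Numerator: 13 * 12 * 11 * 10 * 9 * 8 * 7
Denominator: 7! = 5040
C(13, 7) = 1716


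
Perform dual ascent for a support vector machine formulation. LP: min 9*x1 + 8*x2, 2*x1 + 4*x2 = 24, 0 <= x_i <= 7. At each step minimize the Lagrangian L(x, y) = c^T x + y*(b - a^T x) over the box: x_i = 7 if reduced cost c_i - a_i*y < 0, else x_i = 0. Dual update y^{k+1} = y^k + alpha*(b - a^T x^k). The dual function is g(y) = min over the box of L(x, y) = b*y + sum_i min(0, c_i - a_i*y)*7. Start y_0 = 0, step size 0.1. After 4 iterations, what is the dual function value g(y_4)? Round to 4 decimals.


Dual ascent for LP: min 9*x1 + 8*x2, 2*x1 + 4*x2 = 24, 0 <= x_i <= 7
Step 1: y^k = 0.0, reduced costs: (9.0, 8.0)
  x^k = (0.0, 0.0), subgradient = b - a^T x = 24.0
  y^{k+1} = 0.0 + 0.1*24.0 = 2.4
Step 2: y^k = 2.4, reduced costs: (4.2, -1.6)
  x^k = (0.0, 7.0), subgradient = b - a^T x = -4.0
  y^{k+1} = 2.4 + 0.1*-4.0 = 2.0
Step 3: y^k = 2.0, reduced costs: (5.0, 0.0)
  x^k = (0.0, 0.0), subgradient = b - a^T x = 24.0
  y^{k+1} = 2.0 + 0.1*24.0 = 4.4
Step 4: y^k = 4.4, reduced costs: (0.2, -9.6)
  x^k = (0.0, 7.0), subgradient = b - a^T x = -4.0
  y^{k+1} = 4.4 + 0.1*-4.0 = 4.0
Dual objective at y_4 = 4.0: reduced costs (1.0, -8.0), box minimizer x = (0.0, 7.0)
g(y_4) = b*y + (c1 - a1*y)*x1 + (c2 - a2*y)*x2 = 24*4.0 + 1.0*0.0 + (-8.0)*7.0 = 96.0 + 0.0 - 56.0 = 40.0


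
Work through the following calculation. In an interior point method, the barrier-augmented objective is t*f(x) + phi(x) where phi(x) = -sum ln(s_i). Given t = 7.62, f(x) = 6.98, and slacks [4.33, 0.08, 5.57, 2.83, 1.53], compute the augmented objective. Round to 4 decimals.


Step 1: Compute log-barrier.
ln values: [1.4656, -2.5257, 1.7174, 1.0403, 0.4253]
phi = -(1.4656 - 2.5257 + 1.7174 + 1.0403 + 0.4253) = -2.1228
Step 2: Compute augmented objective.
t*f(x) = 7.62*6.98 = 53.1876
Total = 53.1876 - 2.1228 = 51.0648


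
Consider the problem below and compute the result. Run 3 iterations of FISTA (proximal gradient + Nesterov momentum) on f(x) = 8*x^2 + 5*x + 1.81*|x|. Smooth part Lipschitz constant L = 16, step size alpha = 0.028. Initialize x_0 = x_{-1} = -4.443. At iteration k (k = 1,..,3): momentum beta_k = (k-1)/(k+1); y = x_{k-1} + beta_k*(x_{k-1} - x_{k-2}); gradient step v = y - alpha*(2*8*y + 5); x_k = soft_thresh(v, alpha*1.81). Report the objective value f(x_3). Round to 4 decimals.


FISTA on f(x) = 8*x^2 + 5*x + 1.81*|x|
L = 16, alpha = 0.028
Iteration 1: beta = 0.0, y = -4.443 + 0.0*(-4.443 + 4.443) = -4.443
  grad(y) = -66.088, v = y - alpha*grad = -2.5925
  prox(v) = soft_thresh(-2.5925, 0.0507) = -2.5419
Iteration 2: beta = 0.3333, y = -2.5419 + 0.3333*(-2.5419 + 4.443) = -1.9081
  grad(y) = -25.5303, v = y - alpha*grad = -1.1933
  prox(v) = soft_thresh(-1.1933, 0.0507) = -1.1426
Iteration 3: beta = 0.5, y = -1.1426 + 0.5*(-1.1426 + 2.5419) = -0.443
  grad(y) = -2.0879, v = y - alpha*grad = -0.3845
  prox(v) = soft_thresh(-0.3845, 0.0507) = -0.3339
f(x_3) = 8*(-0.3339)^2 + 5*(-0.3339) + 1.81*|-0.3339| = -0.1733


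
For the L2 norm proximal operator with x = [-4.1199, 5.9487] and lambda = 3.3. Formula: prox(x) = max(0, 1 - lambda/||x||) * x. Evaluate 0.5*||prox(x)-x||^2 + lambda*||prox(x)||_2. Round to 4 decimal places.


Step 1: Compute ||x||.
||x|| = 7.2361
Step 2: Compute scaling factor.
scale = max(0, 1 - 3.3/7.2361) = 0.544
Step 3: prox(x) = [-2.241, 3.2358]
||prox(x)|| = 3.9361
Step 4: Proximal objective.
0.5*||prox-x||^2 = 5.445
lambda*||prox|| = 12.9891
Total = 18.434


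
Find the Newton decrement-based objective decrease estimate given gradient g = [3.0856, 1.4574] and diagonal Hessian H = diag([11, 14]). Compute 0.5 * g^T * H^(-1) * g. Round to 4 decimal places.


Step 1: H is diagonal, so H^(-1) * g = [0.2805, 0.1041].
Step 2: g^T H^(-1) g = sum_i g_i^2 / H_ii
  = (3.0856)^2/11 + (1.4574)^2/14
  = 0.8655 + 0.1517 = 1.0173
Step 3: Objective decrease = 0.5 * g^T H^(-1) g = 0.5086


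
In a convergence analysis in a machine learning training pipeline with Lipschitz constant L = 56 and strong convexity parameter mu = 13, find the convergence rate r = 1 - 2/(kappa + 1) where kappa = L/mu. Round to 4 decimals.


Step 1: Compute the condition number.
kappa = L/mu = 56/13 = 4.3077
Step 2: Compute the convergence rate.
r = 1 - 2/(kappa + 1) = 1 - 2*mu/(L + mu) = (L - mu)/(L + mu) = 43/69 = 0.6232
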